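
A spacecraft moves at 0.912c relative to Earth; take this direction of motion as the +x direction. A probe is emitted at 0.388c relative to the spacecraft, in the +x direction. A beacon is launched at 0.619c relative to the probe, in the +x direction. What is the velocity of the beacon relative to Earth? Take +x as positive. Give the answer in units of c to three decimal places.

0.990c

Apply u = (u' + v)/(1 + u'v/c²) successively, working outward toward Earth.
Start: velocity of the spacecraft relative to Earth = 0.9120c.
Compose with the probe (u' = 0.388 in the spacecraft frame): u_1 = (0.388 + 0.912) / (1 + 0.388·0.912) = 1.3000/1.3539 = 0.9602.
Compose with the beacon (u' = 0.619 in the probe frame): u_2 = (0.619 + 0.960) / (1 + 0.619·0.960) = 1.5792/1.5944 = 0.9905.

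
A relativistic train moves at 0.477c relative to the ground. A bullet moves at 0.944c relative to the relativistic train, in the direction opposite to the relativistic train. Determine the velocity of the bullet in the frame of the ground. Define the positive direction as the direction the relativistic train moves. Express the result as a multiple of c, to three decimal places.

With v = 0.477 and u' = -0.944 (in units of c),
u = (u' + v)/(1 + u'v/c²):
u = (-0.944 + 0.477) / (1 + (-0.944)·0.477) = -0.4670/0.5497 = -0.8495

-0.850c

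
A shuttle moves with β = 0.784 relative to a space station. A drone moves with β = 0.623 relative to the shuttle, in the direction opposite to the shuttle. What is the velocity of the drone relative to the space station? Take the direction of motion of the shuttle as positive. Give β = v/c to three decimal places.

With v = 0.784 and u' = -0.623 (in units of c),
u = (u' + v)/(1 + u'v/c²):
u = (-0.623 + 0.784) / (1 + (-0.623)·0.784) = 0.1610/0.5116 = 0.3147
(Galilean addition would give +0.161c.)

β = +0.315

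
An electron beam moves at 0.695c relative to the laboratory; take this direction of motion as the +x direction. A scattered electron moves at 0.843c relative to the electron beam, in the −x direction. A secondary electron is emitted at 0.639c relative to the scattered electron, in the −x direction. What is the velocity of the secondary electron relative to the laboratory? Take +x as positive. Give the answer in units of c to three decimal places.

-0.811c

Apply u = (u' + v)/(1 + u'v/c²) successively, working outward toward the laboratory.
Start: velocity of the electron beam relative to the laboratory = 0.6950c.
Compose with the scattered electron (u' = -0.843 in the electron beam frame): u_1 = (-0.843 + 0.695) / (1 + (-0.843)·0.695) = -0.1480/0.4141 = -0.3574.
Compose with the secondary electron (u' = -0.639 in the scattered electron frame): u_2 = (-0.639 + (-0.357)) / (1 + (-0.639)·(-0.357)) = -0.9964/1.2284 = -0.8111.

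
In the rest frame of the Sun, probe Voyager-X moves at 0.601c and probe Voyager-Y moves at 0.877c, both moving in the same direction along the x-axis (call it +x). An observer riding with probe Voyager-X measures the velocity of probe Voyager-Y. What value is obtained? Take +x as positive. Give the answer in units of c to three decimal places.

β_A = 0.601, β_B = 0.877.
Transform to A's frame with the inverse velocity-addition law: u' = (u − v)/(1 − uv/c²), taking u = β_B and v = β_A.
u' = (0.877 − 0.601) / (1 − (0.601)(0.877)) = 0.2760/0.4729 = 0.5836.

+0.584c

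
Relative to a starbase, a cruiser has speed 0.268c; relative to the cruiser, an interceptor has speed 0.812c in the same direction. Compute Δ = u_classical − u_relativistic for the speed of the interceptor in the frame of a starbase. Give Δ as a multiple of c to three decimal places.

Δ = 0.193c

Galilean: u_cl = 0.812 + 0.268 = 1.0800.
Relativistic: u_rel = (0.812 + 0.268) / (1 + 0.812·0.268) = 1.0800/1.2176 = 0.8870.
Δ = 1.0800 − 0.8870 = 0.1930.
(The classical prediction exceeds c; the relativistic result does not.)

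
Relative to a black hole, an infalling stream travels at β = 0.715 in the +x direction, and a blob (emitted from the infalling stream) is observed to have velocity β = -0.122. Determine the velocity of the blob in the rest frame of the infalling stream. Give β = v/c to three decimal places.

β = -0.770

Invert the composition law: u' = (u − v)/(1 − uv/c²).
u' = (-0.122 − 0.715) / (1 − (-0.122)(0.715)) = -0.8370/1.0872 = -0.7698.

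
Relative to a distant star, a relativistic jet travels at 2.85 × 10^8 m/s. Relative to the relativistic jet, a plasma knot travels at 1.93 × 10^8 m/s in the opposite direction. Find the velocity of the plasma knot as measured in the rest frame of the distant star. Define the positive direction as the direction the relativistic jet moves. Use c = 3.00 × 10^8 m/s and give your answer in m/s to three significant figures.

+2.37 × 10^8 m/s

In units of c (dividing by 3.00 × 10^8 m/s): v = 0.950, u' = -0.643.
u = (u' + v)/(1 + u'v/c²):
u = (-0.643 + 0.950) / (1 + (-0.643)·0.950) = 0.3067/0.3888 = 0.7887
Converting back: u = 0.7887 × 3.00 × 10^8 m/s.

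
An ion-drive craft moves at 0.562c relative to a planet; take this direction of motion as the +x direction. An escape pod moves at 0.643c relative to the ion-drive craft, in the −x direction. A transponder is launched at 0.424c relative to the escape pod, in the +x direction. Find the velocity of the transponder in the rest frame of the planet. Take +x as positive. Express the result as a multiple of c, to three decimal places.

+0.314c

Apply u = (u' + v)/(1 + u'v/c²) successively, working outward toward the planet.
Start: velocity of the ion-drive craft relative to the planet = 0.5620c.
Compose with the escape pod (u' = -0.643 in the ion-drive craft frame): u_1 = (-0.643 + 0.562) / (1 + (-0.643)·0.562) = -0.0810/0.6386 = -0.1268.
Compose with the transponder (u' = 0.424 in the escape pod frame): u_2 = (0.424 + (-0.127)) / (1 + 0.424·(-0.127)) = 0.2972/0.9462 = 0.3141.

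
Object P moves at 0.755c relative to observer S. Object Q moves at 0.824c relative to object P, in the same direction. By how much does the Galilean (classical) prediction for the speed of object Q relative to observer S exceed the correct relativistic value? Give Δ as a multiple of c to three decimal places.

Δ = 0.606c

Galilean: u_cl = 0.824 + 0.755 = 1.5790.
Relativistic: u_rel = (0.824 + 0.755) / (1 + 0.824·0.755) = 1.5790/1.6221 = 0.9734.
Δ = 1.5790 − 0.9734 = 0.6056.
(The classical prediction exceeds c; the relativistic result does not.)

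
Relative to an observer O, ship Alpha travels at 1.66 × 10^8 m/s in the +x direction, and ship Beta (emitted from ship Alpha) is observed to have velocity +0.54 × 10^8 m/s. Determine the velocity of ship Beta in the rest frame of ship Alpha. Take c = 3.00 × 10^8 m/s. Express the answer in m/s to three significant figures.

-1.24 × 10^8 m/s

v = 0.553c, u = 0.180c.
Invert the composition law: u' = (u − v)/(1 − uv/c²).
u' = (0.180 − 0.553) / (1 − (0.180)(0.553)) = -0.3733/0.9004 = -0.4146.
u' = -0.4146 × 3.00 × 10^8 m/s.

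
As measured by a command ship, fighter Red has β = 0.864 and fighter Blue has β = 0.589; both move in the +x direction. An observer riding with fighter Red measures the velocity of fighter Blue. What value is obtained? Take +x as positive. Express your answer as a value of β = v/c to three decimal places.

β_A = 0.864, β_B = 0.589.
Transform to A's frame with the inverse velocity-addition law: u' = (u − v)/(1 − uv/c²), taking u = β_B and v = β_A.
u' = (0.589 − 0.864) / (1 − (0.864)(0.589)) = -0.2750/0.4911 = -0.5600.

β = -0.560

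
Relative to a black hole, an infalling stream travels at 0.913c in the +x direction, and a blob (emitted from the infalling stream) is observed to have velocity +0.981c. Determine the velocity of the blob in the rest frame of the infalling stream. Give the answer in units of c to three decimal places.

+0.652c

Invert the composition law: u' = (u − v)/(1 − uv/c²).
u' = (0.981 − 0.913) / (1 − (0.981)(0.913)) = 0.0680/0.1043 = 0.6517.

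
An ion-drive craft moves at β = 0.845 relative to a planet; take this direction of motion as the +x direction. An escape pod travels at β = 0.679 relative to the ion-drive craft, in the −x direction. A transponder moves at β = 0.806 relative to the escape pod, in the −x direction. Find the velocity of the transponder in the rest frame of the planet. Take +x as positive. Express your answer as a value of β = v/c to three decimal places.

β = -0.607

Apply u = (u' + v)/(1 + u'v/c²) successively, working outward toward the planet.
Start: velocity of the ion-drive craft relative to the planet = 0.8450c.
Compose with the escape pod (u' = -0.679 in the ion-drive craft frame): u_1 = (-0.679 + 0.845) / (1 + (-0.679)·0.845) = 0.1660/0.4262 = 0.3894.
Compose with the transponder (u' = -0.806 in the escape pod frame): u_2 = (-0.806 + 0.389) / (1 + (-0.806)·0.389) = -0.4166/0.6861 = -0.6071.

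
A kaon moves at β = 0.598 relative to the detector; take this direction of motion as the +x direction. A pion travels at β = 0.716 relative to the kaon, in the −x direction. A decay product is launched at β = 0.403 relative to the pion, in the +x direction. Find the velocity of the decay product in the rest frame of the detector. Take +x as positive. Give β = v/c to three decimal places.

β = +0.214

Apply u = (u' + v)/(1 + u'v/c²) successively, working outward toward the detector.
Start: velocity of the kaon relative to the detector = 0.5980c.
Compose with the pion (u' = -0.716 in the kaon frame): u_1 = (-0.716 + 0.598) / (1 + (-0.716)·0.598) = -0.1180/0.5718 = -0.2064.
Compose with the decay product (u' = 0.403 in the pion frame): u_2 = (0.403 + (-0.206)) / (1 + 0.403·(-0.206)) = 0.1966/0.9168 = 0.2145.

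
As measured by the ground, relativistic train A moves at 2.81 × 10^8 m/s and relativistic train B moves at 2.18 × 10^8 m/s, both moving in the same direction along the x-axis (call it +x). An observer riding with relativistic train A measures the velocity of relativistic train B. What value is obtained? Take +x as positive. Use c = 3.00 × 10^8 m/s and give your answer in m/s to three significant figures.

β_A = 0.937, β_B = 0.727 (dividing each by c = 3.00 × 10^8 m/s).
Transform to A's frame with the inverse velocity-addition law: u' = (u − v)/(1 − uv/c²), taking u = β_B and v = β_A.
u' = (0.727 − 0.937) / (1 − (0.937)(0.727)) = -0.2100/0.3194 = -0.6576.
u' = -0.6576 × 3.00 × 10^8 m/s.

-1.97 × 10^8 m/s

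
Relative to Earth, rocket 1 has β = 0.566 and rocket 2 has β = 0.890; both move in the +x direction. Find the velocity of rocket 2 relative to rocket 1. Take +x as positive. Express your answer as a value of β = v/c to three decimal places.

β = +0.653

β_A = 0.566, β_B = 0.890.
Transform to A's frame with the inverse velocity-addition law: u' = (u − v)/(1 − uv/c²), taking u = β_B and v = β_A.
u' = (0.890 − 0.566) / (1 − (0.566)(0.890)) = 0.3240/0.4963 = 0.6529.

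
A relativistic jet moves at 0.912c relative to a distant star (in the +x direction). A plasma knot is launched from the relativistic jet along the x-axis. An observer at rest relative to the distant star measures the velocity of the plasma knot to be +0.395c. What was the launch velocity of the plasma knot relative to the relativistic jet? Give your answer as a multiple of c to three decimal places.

-0.808c

Invert the composition law: u' = (u − v)/(1 − uv/c²).
u' = (0.395 − 0.912) / (1 − (0.395)(0.912)) = -0.5170/0.6398 = -0.8081.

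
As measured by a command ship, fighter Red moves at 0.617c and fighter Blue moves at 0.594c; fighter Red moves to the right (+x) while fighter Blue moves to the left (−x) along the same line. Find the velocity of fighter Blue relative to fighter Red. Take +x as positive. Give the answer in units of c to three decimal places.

-0.886c

β_A = 0.617, β_B = -0.594.
Transform to A's frame with the inverse velocity-addition law: u' = (u − v)/(1 − uv/c²), taking u = β_B and v = β_A.
u' = (-0.594 − 0.617) / (1 − (0.617)(-0.594)) = -1.2110/1.3665 = -0.8862.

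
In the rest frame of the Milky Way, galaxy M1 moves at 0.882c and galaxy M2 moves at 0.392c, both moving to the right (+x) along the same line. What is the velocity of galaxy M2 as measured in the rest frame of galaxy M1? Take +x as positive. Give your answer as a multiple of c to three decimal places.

-0.749c

β_A = 0.882, β_B = 0.392.
Transform to A's frame with the inverse velocity-addition law: u' = (u − v)/(1 − uv/c²), taking u = β_B and v = β_A.
u' = (0.392 − 0.882) / (1 − (0.882)(0.392)) = -0.4900/0.6543 = -0.7489.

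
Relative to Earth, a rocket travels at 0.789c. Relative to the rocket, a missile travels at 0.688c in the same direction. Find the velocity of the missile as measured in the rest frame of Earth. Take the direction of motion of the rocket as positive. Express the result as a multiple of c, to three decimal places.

With v = 0.789 and u' = 0.688 (in units of c),
u = (u' + v)/(1 + u'v/c²):
u = (0.688 + 0.789) / (1 + 0.688·0.789) = 1.4770/1.5428 = 0.9573

0.957c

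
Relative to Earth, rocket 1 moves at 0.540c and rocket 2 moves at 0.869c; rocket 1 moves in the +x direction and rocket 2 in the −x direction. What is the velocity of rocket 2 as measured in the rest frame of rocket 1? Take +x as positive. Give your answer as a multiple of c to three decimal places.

-0.959c

β_A = 0.540, β_B = -0.869.
Transform to A's frame with the inverse velocity-addition law: u' = (u − v)/(1 − uv/c²), taking u = β_B and v = β_A.
u' = (-0.869 − 0.540) / (1 − (0.540)(-0.869)) = -1.4090/1.4693 = -0.9590.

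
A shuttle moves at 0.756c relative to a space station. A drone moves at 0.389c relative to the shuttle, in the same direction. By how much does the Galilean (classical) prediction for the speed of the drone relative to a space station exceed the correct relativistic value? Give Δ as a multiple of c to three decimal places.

Δ = 0.260c

Galilean: u_cl = 0.389 + 0.756 = 1.1450.
Relativistic: u_rel = (0.389 + 0.756) / (1 + 0.389·0.756) = 1.1450/1.2941 = 0.8848.
Δ = 1.1450 − 0.8848 = 0.2602.
(The classical prediction exceeds c; the relativistic result does not.)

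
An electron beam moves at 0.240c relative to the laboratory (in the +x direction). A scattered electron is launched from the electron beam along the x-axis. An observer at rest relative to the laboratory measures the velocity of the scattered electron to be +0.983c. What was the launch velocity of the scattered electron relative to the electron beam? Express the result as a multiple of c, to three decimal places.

Invert the composition law: u' = (u − v)/(1 − uv/c²).
u' = (0.983 − 0.240) / (1 − (0.983)(0.240)) = 0.7430/0.7641 = 0.9724.

+0.972c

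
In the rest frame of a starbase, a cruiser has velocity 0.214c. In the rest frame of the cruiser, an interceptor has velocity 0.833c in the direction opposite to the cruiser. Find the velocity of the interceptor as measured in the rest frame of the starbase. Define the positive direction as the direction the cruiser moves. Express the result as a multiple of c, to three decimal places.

-0.753c

With v = 0.214 and u' = -0.833 (in units of c),
u = (u' + v)/(1 + u'v/c²):
u = (-0.833 + 0.214) / (1 + (-0.833)·0.214) = -0.6190/0.8217 = -0.7533
(Galilean addition would give -0.619c.)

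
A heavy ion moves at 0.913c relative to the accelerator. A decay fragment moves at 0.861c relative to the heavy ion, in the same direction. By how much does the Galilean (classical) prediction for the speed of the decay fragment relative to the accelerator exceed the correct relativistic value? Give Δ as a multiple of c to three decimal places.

Galilean: u_cl = 0.861 + 0.913 = 1.7740.
Relativistic: u_rel = (0.861 + 0.913) / (1 + 0.861·0.913) = 1.7740/1.7861 = 0.9932.
Δ = 1.7740 − 0.9932 = 0.7808.
(The classical prediction exceeds c; the relativistic result does not.)

Δ = 0.781c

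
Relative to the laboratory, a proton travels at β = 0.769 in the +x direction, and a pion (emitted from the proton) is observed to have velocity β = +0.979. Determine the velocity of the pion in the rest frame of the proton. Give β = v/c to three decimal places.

β = +0.850

Invert the composition law: u' = (u − v)/(1 − uv/c²).
u' = (0.979 − 0.769) / (1 − (0.979)(0.769)) = 0.2100/0.2471 = 0.8497.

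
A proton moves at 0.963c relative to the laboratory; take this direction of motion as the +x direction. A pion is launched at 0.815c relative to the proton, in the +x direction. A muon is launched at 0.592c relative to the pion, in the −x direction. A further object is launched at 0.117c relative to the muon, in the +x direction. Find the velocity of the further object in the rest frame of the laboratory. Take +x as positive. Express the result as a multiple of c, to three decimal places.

Apply u = (u' + v)/(1 + u'v/c²) successively, working outward toward the laboratory.
Start: velocity of the proton relative to the laboratory = 0.9630c.
Compose with the pion (u' = 0.815 in the proton frame): u_1 = (0.815 + 0.963) / (1 + 0.815·0.963) = 1.7780/1.7848 = 0.9962.
Compose with the muon (u' = -0.592 in the pion frame): u_2 = (-0.592 + 0.996) / (1 + (-0.592)·0.996) = 0.4042/0.4103 = 0.9851.
Compose with the further object (u' = 0.117 in the muon frame): u_3 = (0.117 + 0.985) / (1 + 0.117·0.985) = 1.1021/1.1153 = 0.9882.

+0.988c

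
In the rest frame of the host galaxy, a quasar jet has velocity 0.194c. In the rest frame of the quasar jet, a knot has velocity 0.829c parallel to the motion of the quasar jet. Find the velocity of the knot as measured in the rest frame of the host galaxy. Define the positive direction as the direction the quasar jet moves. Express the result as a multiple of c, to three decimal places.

0.881c

With v = 0.194 and u' = 0.829 (in units of c),
u = (u' + v)/(1 + u'v/c²):
u = (0.829 + 0.194) / (1 + 0.829·0.194) = 1.0230/1.1608 = 0.8813
(Galilean addition would give +1.023c, exceeding c.)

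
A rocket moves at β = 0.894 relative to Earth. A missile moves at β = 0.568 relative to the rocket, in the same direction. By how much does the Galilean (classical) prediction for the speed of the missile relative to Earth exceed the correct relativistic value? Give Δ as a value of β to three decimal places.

Δ = 0.492

Galilean: u_cl = 0.568 + 0.894 = 1.4620.
Relativistic: u_rel = (0.568 + 0.894) / (1 + 0.568·0.894) = 1.4620/1.5078 = 0.9696.
Δ = 1.4620 − 0.9696 = 0.4924.
(The classical prediction exceeds c; the relativistic result does not.)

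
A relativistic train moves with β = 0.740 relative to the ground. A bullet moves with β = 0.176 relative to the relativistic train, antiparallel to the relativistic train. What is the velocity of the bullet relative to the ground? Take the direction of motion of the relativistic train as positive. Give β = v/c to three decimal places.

With v = 0.740 and u' = -0.176 (in units of c),
u = (u' + v)/(1 + u'v/c²):
u = (-0.176 + 0.740) / (1 + (-0.176)·0.740) = 0.5640/0.8698 = 0.6485
(Galilean addition would give +0.564c.)

β = +0.648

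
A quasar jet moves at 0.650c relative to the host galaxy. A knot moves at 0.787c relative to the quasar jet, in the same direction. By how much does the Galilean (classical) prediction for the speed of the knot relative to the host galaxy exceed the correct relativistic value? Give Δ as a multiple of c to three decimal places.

Galilean: u_cl = 0.787 + 0.650 = 1.4370.
Relativistic: u_rel = (0.787 + 0.650) / (1 + 0.787·0.650) = 1.4370/1.5115 = 0.9507.
Δ = 1.4370 − 0.9507 = 0.4863.
(The classical prediction exceeds c; the relativistic result does not.)

Δ = 0.486c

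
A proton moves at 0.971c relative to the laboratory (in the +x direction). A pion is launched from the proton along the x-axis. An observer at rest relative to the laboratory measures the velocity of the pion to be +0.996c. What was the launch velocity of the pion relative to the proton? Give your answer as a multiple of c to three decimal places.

Invert the composition law: u' = (u − v)/(1 − uv/c²).
u' = (0.996 − 0.971) / (1 − (0.996)(0.971)) = 0.0250/0.0329 = 0.7602.

+0.760c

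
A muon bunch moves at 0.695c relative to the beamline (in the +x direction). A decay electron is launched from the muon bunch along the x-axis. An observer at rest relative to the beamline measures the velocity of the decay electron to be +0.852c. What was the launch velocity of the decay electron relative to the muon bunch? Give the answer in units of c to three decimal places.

+0.385c

Invert the composition law: u' = (u − v)/(1 − uv/c²).
u' = (0.852 − 0.695) / (1 − (0.852)(0.695)) = 0.1570/0.4079 = 0.3849.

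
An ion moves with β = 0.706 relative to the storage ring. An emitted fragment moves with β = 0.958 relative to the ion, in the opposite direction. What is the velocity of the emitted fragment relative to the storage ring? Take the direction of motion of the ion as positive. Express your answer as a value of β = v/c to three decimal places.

β = -0.779

With v = 0.706 and u' = -0.958 (in units of c),
u = (u' + v)/(1 + u'v/c²):
u = (-0.958 + 0.706) / (1 + (-0.958)·0.706) = -0.2520/0.3237 = -0.7786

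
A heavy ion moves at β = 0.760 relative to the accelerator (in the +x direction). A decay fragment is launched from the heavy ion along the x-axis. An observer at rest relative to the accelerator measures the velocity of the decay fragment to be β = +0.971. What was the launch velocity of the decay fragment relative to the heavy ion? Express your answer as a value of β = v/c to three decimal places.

Invert the composition law: u' = (u − v)/(1 − uv/c²).
u' = (0.971 − 0.760) / (1 − (0.971)(0.760)) = 0.2110/0.2620 = 0.8052.

β = +0.805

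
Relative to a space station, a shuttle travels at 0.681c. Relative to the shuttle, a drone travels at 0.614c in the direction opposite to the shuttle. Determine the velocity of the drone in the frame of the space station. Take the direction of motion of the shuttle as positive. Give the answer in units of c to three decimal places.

+0.115c

With v = 0.681 and u' = -0.614 (in units of c),
u = (u' + v)/(1 + u'v/c²):
u = (-0.614 + 0.681) / (1 + (-0.614)·0.681) = 0.0670/0.5819 = 0.1151
(Galilean addition would give +0.067c.)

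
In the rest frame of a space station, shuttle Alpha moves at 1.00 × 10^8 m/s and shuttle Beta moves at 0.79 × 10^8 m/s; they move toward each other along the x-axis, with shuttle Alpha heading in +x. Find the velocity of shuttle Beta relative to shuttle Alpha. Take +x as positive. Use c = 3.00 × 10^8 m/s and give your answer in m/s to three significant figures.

β_A = 0.333, β_B = -0.263 (dividing each by c = 3.00 × 10^8 m/s).
Transform to A's frame with the inverse velocity-addition law: u' = (u − v)/(1 − uv/c²), taking u = β_B and v = β_A.
u' = (-0.263 − 0.333) / (1 − (0.333)(-0.263)) = -0.5967/1.0878 = -0.5485.
u' = -0.5485 × 3.00 × 10^8 m/s.

-1.65 × 10^8 m/s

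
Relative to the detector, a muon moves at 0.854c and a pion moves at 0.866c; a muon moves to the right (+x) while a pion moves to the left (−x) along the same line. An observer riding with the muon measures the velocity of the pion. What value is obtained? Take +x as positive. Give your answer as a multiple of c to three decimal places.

-0.989c

β_A = 0.854, β_B = -0.866.
Transform to A's frame with the inverse velocity-addition law: u' = (u − v)/(1 − uv/c²), taking u = β_B and v = β_A.
u' = (-0.866 − 0.854) / (1 − (0.854)(-0.866)) = -1.7200/1.7396 = -0.9888.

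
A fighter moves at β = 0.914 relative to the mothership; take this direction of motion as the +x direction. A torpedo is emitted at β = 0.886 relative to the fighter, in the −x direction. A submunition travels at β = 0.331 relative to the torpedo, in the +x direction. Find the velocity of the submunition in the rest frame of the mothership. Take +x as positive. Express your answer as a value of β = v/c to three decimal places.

Apply u = (u' + v)/(1 + u'v/c²) successively, working outward toward the mothership.
Start: velocity of the fighter relative to the mothership = 0.9140c.
Compose with the torpedo (u' = -0.886 in the fighter frame): u_1 = (-0.886 + 0.914) / (1 + (-0.886)·0.914) = 0.0280/0.1902 = 0.1472.
Compose with the submunition (u' = 0.331 in the torpedo frame): u_2 = (0.331 + 0.147) / (1 + 0.331·0.147) = 0.4782/1.0487 = 0.4560.

β = +0.456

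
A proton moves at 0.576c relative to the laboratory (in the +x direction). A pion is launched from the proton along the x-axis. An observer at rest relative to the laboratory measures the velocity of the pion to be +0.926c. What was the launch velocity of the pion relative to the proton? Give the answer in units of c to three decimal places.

+0.750c

Invert the composition law: u' = (u − v)/(1 − uv/c²).
u' = (0.926 − 0.576) / (1 − (0.926)(0.576)) = 0.3500/0.4666 = 0.7501.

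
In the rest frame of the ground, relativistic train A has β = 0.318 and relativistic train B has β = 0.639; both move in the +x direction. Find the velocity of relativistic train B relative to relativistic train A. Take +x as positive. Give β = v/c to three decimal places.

β_A = 0.318, β_B = 0.639.
Transform to A's frame with the inverse velocity-addition law: u' = (u − v)/(1 − uv/c²), taking u = β_B and v = β_A.
u' = (0.639 − 0.318) / (1 − (0.318)(0.639)) = 0.3210/0.7968 = 0.4029.

β = +0.403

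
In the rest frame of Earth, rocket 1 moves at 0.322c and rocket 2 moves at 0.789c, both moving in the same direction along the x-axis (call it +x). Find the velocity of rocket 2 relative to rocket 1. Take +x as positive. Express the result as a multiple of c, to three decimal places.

β_A = 0.322, β_B = 0.789.
Transform to A's frame with the inverse velocity-addition law: u' = (u − v)/(1 − uv/c²), taking u = β_B and v = β_A.
u' = (0.789 − 0.322) / (1 − (0.322)(0.789)) = 0.4670/0.7459 = 0.6261.

+0.626c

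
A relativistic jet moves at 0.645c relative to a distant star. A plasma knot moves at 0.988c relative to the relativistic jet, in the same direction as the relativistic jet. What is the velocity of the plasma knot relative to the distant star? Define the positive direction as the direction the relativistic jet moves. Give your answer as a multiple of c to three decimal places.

With v = 0.645 and u' = 0.988 (in units of c),
u = (u' + v)/(1 + u'v/c²):
u = (0.988 + 0.645) / (1 + 0.988·0.645) = 1.6330/1.6373 = 0.9974
(Galilean addition would give +1.633c, exceeding c.)

0.997c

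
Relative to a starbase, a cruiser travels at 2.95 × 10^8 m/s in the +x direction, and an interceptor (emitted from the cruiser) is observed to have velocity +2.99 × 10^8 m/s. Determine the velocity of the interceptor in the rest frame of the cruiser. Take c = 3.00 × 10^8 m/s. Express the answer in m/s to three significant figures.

v = 0.983c, u = 0.997c.
Invert the composition law: u' = (u − v)/(1 − uv/c²).
u' = (0.997 − 0.983) / (1 − (0.997)(0.983)) = 0.0133/0.0199 = 0.6685.
u' = 0.6685 × 3.00 × 10^8 m/s.

+2.01 × 10^8 m/s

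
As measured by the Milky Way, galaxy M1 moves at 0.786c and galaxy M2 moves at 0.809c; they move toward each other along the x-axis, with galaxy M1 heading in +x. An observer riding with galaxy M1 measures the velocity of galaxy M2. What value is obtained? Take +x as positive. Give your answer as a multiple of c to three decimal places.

-0.975c

β_A = 0.786, β_B = -0.809.
Transform to A's frame with the inverse velocity-addition law: u' = (u − v)/(1 − uv/c²), taking u = β_B and v = β_A.
u' = (-0.809 − 0.786) / (1 − (0.786)(-0.809)) = -1.5950/1.6359 = -0.9750.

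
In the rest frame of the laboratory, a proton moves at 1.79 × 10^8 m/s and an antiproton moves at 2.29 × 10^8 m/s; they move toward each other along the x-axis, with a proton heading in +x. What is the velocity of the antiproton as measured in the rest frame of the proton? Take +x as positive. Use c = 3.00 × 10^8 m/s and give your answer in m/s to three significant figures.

-2.80 × 10^8 m/s

β_A = 0.597, β_B = -0.763 (dividing each by c = 3.00 × 10^8 m/s).
Transform to A's frame with the inverse velocity-addition law: u' = (u − v)/(1 − uv/c²), taking u = β_B and v = β_A.
u' = (-0.763 − 0.597) / (1 − (0.597)(-0.763)) = -1.3600/1.4555 = -0.9344.
u' = -0.9344 × 3.00 × 10^8 m/s.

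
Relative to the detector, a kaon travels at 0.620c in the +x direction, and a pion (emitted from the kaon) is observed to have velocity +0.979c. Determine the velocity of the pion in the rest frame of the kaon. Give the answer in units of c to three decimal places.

Invert the composition law: u' = (u − v)/(1 − uv/c²).
u' = (0.979 − 0.620) / (1 − (0.979)(0.620)) = 0.3590/0.3930 = 0.9134.

+0.913c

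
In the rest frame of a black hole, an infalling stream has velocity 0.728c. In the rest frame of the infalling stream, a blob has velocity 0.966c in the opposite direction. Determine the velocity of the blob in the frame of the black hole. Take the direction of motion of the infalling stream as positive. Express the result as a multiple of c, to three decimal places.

-0.802c

With v = 0.728 and u' = -0.966 (in units of c),
u = (u' + v)/(1 + u'v/c²):
u = (-0.966 + 0.728) / (1 + (-0.966)·0.728) = -0.2380/0.2968 = -0.8020
(Galilean addition would give -0.238c.)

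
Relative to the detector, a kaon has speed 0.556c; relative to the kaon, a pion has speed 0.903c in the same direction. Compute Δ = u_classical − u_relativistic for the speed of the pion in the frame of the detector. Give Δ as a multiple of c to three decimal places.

Δ = 0.488c

Galilean: u_cl = 0.903 + 0.556 = 1.4590.
Relativistic: u_rel = (0.903 + 0.556) / (1 + 0.903·0.556) = 1.4590/1.5021 = 0.9713.
Δ = 1.4590 − 0.9713 = 0.4877.
(The classical prediction exceeds c; the relativistic result does not.)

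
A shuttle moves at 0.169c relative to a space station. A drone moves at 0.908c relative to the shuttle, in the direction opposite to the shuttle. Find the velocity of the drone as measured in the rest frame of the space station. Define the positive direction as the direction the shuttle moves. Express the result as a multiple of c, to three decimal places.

-0.873c

With v = 0.169 and u' = -0.908 (in units of c),
u = (u' + v)/(1 + u'v/c²):
u = (-0.908 + 0.169) / (1 + (-0.908)·0.169) = -0.7390/0.8465 = -0.8730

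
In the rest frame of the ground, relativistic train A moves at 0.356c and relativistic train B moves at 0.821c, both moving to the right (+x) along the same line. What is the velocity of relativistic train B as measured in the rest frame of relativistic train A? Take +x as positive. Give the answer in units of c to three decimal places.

β_A = 0.356, β_B = 0.821.
Transform to A's frame with the inverse velocity-addition law: u' = (u − v)/(1 − uv/c²), taking u = β_B and v = β_A.
u' = (0.821 − 0.356) / (1 − (0.356)(0.821)) = 0.4650/0.7077 = 0.6570.

+0.657c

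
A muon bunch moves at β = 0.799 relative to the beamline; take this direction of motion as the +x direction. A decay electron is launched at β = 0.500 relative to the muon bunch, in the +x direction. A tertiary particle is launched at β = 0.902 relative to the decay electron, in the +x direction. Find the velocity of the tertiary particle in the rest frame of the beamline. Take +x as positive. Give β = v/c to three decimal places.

Apply u = (u' + v)/(1 + u'v/c²) successively, working outward toward the beamline.
Start: velocity of the muon bunch relative to the beamline = 0.7990c.
Compose with the decay electron (u' = 0.500 in the muon bunch frame): u_1 = (0.500 + 0.799) / (1 + 0.500·0.799) = 1.2990/1.3995 = 0.9282.
Compose with the tertiary particle (u' = 0.902 in the decay electron frame): u_2 = (0.902 + 0.928) / (1 + 0.902·0.928) = 1.8302/1.8372 = 0.9962.

β = 0.996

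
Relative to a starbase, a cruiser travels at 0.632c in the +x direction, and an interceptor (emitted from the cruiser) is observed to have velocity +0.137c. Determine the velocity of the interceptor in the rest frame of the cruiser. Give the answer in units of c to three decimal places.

Invert the composition law: u' = (u − v)/(1 − uv/c²).
u' = (0.137 − 0.632) / (1 − (0.137)(0.632)) = -0.4950/0.9134 = -0.5419.

-0.542c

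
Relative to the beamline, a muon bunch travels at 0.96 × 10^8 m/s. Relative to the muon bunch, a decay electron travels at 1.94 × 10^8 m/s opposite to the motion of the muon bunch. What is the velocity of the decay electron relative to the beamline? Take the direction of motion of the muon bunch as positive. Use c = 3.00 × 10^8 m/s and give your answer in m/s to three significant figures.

-1.24 × 10^8 m/s

In units of c (dividing by 3.00 × 10^8 m/s): v = 0.320, u' = -0.647.
u = (u' + v)/(1 + u'v/c²):
u = (-0.647 + 0.320) / (1 + (-0.647)·0.320) = -0.3267/0.7931 = -0.4119
(Galilean addition would give -0.327c.)
Converting back: u = -0.4119 × 3.00 × 10^8 m/s.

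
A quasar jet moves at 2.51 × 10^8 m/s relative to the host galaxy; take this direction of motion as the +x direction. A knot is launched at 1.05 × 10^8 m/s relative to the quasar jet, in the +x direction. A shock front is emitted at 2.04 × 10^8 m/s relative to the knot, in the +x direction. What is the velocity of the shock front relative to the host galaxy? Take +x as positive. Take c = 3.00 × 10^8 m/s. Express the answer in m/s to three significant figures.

Apply u = (u' + v)/(1 + u'v/c²) successively, working outward toward the host galaxy.
(Dividing each given speed by c = 3.00 × 10^8 m/s to work in units of c.)
Start: velocity of the quasar jet relative to the host galaxy = 0.8367c.
Compose with the knot (u' = 0.350 in the quasar jet frame): u_1 = (0.350 + 0.837) / (1 + 0.350·0.837) = 1.1867/1.2928 = 0.9179.
Compose with the shock front (u' = 0.680 in the knot frame): u_2 = (0.680 + 0.918) / (1 + 0.680·0.918) = 1.5979/1.6242 = 0.9838.
So u = 0.9838 × 3.00 × 10^8 m/s.

2.95 × 10^8 m/s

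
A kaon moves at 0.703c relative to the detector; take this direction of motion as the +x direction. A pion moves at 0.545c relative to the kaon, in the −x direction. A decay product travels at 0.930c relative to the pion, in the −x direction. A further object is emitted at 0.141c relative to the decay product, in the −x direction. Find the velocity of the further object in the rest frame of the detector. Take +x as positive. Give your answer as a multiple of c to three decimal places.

Apply u = (u' + v)/(1 + u'v/c²) successively, working outward toward the detector.
Start: velocity of the kaon relative to the detector = 0.7030c.
Compose with the pion (u' = -0.545 in the kaon frame): u_1 = (-0.545 + 0.703) / (1 + (-0.545)·0.703) = 0.1580/0.6169 = 0.2561.
Compose with the decay product (u' = -0.930 in the pion frame): u_2 = (-0.930 + 0.256) / (1 + (-0.930)·0.256) = -0.6739/0.7618 = -0.8846.
Compose with the further object (u' = -0.141 in the decay product frame): u_3 = (-0.141 + (-0.885)) / (1 + (-0.141)·(-0.885)) = -1.0256/1.1247 = -0.9118.

-0.912c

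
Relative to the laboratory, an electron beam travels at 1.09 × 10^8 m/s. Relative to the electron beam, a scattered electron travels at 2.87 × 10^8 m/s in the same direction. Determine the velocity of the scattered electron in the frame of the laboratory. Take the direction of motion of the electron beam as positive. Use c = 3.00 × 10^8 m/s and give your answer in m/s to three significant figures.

In units of c (dividing by 3.00 × 10^8 m/s): v = 0.363, u' = 0.957.
u = (u' + v)/(1 + u'v/c²):
u = (0.957 + 0.363) / (1 + 0.957·0.363) = 1.3200/1.3476 = 0.9795
Converting back: u = 0.9795 × 3.00 × 10^8 m/s.

2.94 × 10^8 m/s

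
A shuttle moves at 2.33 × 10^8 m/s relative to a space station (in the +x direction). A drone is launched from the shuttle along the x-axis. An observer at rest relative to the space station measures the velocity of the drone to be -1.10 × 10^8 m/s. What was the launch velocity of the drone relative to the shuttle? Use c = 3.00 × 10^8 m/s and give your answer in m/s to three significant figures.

v = 0.777c, u = -0.367c.
Invert the composition law: u' = (u − v)/(1 − uv/c²).
u' = (-0.367 − 0.777) / (1 − (-0.367)(0.777)) = -1.1433/1.2848 = -0.8899.
u' = -0.8899 × 3.00 × 10^8 m/s.

-2.67 × 10^8 m/s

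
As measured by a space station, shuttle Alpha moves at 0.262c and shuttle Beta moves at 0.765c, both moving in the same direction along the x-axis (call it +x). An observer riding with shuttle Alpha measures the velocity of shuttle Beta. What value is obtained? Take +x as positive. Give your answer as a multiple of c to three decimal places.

+0.629c

β_A = 0.262, β_B = 0.765.
Transform to A's frame with the inverse velocity-addition law: u' = (u − v)/(1 − uv/c²), taking u = β_B and v = β_A.
u' = (0.765 − 0.262) / (1 − (0.262)(0.765)) = 0.5030/0.7996 = 0.6291.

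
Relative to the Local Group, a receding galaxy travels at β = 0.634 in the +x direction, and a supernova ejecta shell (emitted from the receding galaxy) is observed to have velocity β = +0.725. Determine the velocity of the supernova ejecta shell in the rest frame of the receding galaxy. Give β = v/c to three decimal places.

β = +0.168

Invert the composition law: u' = (u − v)/(1 − uv/c²).
u' = (0.725 − 0.634) / (1 − (0.725)(0.634)) = 0.0910/0.5403 = 0.1684.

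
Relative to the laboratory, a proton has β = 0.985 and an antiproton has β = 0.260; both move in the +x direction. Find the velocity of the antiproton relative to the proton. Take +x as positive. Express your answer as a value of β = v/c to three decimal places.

β = -0.975

β_A = 0.985, β_B = 0.260.
Transform to A's frame with the inverse velocity-addition law: u' = (u − v)/(1 − uv/c²), taking u = β_B and v = β_A.
u' = (0.260 − 0.985) / (1 − (0.985)(0.260)) = -0.7250/0.7439 = -0.9746.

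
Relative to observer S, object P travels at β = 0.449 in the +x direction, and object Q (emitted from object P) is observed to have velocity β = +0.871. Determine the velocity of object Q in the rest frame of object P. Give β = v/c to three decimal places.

β = +0.693

Invert the composition law: u' = (u − v)/(1 − uv/c²).
u' = (0.871 − 0.449) / (1 − (0.871)(0.449)) = 0.4220/0.6089 = 0.6930.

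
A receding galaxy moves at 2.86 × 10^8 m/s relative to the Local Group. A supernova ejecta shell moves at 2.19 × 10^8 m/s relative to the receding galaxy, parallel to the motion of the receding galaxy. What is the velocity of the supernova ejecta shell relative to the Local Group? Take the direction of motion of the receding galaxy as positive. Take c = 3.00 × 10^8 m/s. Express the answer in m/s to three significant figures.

2.98 × 10^8 m/s

In units of c (dividing by 3.00 × 10^8 m/s): v = 0.953, u' = 0.730.
u = (u' + v)/(1 + u'v/c²):
u = (0.730 + 0.953) / (1 + 0.730·0.953) = 1.6833/1.6959 = 0.9926
Converting back: u = 0.9926 × 3.00 × 10^8 m/s.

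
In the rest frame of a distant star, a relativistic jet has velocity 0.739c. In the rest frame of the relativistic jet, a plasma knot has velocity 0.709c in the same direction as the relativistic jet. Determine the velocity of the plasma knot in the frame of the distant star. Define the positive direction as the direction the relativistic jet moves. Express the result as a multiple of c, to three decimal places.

0.950c

With v = 0.739 and u' = 0.709 (in units of c),
u = (u' + v)/(1 + u'v/c²):
u = (0.709 + 0.739) / (1 + 0.709·0.739) = 1.4480/1.5240 = 0.9502
(Galilean addition would give +1.448c, exceeding c.)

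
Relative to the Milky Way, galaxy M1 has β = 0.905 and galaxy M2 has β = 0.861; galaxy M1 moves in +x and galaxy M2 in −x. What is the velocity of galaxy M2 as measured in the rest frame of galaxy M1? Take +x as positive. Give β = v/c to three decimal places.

β_A = 0.905, β_B = -0.861.
Transform to A's frame with the inverse velocity-addition law: u' = (u − v)/(1 − uv/c²), taking u = β_B and v = β_A.
u' = (-0.861 − 0.905) / (1 − (0.905)(-0.861)) = -1.7660/1.7792 = -0.9926.

β = -0.993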